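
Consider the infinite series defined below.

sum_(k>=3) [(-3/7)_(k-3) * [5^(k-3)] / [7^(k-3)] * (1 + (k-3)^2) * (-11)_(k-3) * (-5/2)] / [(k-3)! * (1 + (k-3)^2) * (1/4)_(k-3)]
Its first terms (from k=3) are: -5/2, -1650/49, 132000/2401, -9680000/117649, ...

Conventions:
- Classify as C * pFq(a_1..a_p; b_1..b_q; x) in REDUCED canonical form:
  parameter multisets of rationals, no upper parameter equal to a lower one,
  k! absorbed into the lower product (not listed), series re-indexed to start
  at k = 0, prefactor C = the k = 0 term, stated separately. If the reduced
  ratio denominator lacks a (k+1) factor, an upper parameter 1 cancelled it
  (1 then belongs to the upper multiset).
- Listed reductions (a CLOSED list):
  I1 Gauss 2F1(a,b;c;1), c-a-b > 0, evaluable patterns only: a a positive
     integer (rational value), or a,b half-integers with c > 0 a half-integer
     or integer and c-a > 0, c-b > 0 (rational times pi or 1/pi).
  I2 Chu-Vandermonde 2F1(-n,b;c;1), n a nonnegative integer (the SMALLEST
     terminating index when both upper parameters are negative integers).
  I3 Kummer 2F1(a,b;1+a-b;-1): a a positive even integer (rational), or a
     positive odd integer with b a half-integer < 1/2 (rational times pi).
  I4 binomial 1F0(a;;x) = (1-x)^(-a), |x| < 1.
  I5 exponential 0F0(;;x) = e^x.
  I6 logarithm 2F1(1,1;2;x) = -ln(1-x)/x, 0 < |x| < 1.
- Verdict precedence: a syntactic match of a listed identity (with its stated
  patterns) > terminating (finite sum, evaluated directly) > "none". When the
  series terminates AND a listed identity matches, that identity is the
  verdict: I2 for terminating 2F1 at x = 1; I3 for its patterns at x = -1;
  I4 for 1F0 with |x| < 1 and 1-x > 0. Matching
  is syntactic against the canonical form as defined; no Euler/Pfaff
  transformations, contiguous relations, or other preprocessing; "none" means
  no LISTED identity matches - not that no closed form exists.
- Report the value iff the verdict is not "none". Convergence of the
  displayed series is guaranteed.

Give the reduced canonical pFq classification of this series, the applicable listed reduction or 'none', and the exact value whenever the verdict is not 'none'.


With C = -5/2: the canonical form is 2F1(-11, -3/7; 1/4; 5/7). Verdict: terminating. (-11)_k vanishes past k = 11, leaving a 12-term sum, computed directly. Hence: -668885956371956320949255015/40937132258894111591038366.

Key observation: with t_0 = -5/2, striking the common factor k^2 + 1 reduces the term (C = -5/2).
Term ratio: r(k) = (5/7) * (k-11) (k-3/7) / [(k+1/4) (k+1)] - rational; roots negated = parameters, x = (5/7), C = -5/2.


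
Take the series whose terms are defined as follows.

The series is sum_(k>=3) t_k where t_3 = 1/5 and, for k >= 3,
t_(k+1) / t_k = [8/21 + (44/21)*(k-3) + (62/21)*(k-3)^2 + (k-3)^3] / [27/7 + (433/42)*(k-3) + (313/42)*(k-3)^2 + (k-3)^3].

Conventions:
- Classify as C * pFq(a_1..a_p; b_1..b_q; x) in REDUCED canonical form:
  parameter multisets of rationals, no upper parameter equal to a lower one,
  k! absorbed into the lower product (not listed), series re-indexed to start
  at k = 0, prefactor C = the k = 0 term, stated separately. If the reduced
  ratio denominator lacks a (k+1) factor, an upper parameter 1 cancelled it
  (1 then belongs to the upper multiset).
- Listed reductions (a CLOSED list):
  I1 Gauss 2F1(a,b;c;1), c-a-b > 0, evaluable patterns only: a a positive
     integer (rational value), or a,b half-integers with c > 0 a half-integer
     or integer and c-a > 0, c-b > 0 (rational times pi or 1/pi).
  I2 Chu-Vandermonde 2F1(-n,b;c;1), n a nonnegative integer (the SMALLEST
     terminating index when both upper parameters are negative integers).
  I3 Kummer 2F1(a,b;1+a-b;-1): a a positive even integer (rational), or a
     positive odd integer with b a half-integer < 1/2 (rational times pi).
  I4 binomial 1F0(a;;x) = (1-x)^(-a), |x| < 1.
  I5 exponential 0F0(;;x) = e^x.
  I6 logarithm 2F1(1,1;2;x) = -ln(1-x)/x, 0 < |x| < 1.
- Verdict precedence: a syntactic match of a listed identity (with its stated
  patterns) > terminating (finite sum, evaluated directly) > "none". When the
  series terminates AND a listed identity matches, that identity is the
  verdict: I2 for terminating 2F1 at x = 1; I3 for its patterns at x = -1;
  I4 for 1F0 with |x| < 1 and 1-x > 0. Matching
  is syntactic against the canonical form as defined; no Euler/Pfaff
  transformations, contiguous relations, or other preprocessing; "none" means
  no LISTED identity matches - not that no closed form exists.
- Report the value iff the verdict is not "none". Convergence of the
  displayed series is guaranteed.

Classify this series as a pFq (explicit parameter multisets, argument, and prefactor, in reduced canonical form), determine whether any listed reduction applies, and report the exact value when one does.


At argument 1: a 2F1 with upper {2/7, 2}, lower {81/14}, scaled by C = 1/5. Verdict: Gauss's theorem (I1) fires (x = 1: the Gamma ratio telescopes since c-a-b = 7/2 > 0 and a = 2 in Z>0). Value: 3551/15435.

Structural cue: with t_0 = 1/5, the ratio is unreduced: k + 2/3 divides both sides (prefactor 1/5).
Consecutive-term ratio: r(k) = 1 * (k+2/7) (k+2) / [(k+81/14) (k+1)] - rational in k. x = 1; t_0 = 1/5; negate the roots.


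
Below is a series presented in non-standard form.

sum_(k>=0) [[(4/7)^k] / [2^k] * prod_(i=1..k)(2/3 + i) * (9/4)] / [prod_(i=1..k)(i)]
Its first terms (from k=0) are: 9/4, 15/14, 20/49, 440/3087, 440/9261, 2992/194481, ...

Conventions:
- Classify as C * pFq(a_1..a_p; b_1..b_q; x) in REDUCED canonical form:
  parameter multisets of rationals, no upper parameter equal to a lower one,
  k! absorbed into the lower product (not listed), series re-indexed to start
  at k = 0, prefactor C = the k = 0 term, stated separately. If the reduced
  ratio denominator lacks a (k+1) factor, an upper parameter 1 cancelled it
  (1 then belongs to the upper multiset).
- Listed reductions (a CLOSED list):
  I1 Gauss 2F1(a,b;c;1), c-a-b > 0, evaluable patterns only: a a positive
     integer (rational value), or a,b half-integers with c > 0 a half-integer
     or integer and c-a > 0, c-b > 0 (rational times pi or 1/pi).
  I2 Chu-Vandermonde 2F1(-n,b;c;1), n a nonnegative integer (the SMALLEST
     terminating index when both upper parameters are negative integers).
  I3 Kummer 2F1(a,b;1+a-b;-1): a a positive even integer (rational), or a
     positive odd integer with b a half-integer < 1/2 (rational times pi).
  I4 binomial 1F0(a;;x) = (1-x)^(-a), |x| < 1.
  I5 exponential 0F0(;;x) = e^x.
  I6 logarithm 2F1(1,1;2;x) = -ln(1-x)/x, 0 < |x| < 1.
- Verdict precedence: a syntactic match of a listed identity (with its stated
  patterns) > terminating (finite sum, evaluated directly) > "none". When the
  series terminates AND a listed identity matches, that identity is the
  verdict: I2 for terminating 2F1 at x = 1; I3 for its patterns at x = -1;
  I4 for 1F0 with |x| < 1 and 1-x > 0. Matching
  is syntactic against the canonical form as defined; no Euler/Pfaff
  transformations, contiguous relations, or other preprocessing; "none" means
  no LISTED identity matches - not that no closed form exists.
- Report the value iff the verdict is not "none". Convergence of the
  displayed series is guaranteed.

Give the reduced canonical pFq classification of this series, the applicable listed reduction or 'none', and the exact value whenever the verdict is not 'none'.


Key observation: t_0 = 9/4 here, and the product of the first k integers (C = 9/4) is k!.
Step ratio: r(k) = (2/7) * (k+5/3) / [(k+1)] - poly over poly, x = (2/7) from leading terms; C = 9/4 at k = 0.

Reduced: x = 2/7, 1F0, upper = {5/3}, lower = {-}, C = 9/4. Verdict: the binomial series (I4) applies (the 1F0 binomial series: exponent -5/3, x = 2/7). Exact value: (9/4) * (5/7)^(-5/3).


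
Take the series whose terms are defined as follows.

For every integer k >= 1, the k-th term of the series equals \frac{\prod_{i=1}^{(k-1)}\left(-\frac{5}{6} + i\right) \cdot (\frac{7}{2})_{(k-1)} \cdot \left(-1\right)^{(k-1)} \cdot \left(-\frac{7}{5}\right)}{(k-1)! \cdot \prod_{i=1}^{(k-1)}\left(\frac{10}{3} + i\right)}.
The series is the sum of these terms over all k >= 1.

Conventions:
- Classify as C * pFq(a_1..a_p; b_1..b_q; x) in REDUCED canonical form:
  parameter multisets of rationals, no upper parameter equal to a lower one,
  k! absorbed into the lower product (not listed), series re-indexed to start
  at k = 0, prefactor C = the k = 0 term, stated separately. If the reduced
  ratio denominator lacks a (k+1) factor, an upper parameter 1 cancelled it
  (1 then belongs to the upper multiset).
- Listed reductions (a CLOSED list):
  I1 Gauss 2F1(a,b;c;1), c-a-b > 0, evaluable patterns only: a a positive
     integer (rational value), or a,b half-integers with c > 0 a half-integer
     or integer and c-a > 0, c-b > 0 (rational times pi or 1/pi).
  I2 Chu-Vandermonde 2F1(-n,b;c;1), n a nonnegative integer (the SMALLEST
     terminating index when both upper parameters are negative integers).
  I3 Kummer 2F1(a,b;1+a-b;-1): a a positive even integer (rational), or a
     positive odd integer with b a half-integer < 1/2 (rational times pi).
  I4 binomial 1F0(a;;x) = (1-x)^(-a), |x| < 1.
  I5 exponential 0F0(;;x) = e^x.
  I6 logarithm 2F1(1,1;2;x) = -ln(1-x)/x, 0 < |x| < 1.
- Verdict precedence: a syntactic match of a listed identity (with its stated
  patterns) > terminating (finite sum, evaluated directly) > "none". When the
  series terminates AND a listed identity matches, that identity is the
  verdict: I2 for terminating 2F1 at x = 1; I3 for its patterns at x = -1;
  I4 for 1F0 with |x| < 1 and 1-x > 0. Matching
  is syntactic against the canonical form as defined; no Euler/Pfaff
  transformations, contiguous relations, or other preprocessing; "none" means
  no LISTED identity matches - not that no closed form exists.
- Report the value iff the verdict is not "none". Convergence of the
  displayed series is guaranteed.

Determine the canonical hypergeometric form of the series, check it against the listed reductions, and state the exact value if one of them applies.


Canonical form: C = -\frac{7}{5} times 2F1 with upper {\frac{1}{6}, \frac{7}{2}}, lower {\frac{13}{3}}, x = -1. Verdict: none - at argument -1 the multisets {\frac{1}{6}, \frac{7}{2}} ; {\frac{13}{3}} match no listed identity.

The tell: t_0 being -\frac{7}{5}, the running product (prefactor -7/5) telescopes to a rising factorial.
Ratio: r(k) = -1 * (k+\frac{1}{6}) (k+\frac{7}{2}) / [(k+\frac{13}{3}) (k+1)] - rational in k. x = -1; t_0 = -\frac{7}{5}; negate the roots.


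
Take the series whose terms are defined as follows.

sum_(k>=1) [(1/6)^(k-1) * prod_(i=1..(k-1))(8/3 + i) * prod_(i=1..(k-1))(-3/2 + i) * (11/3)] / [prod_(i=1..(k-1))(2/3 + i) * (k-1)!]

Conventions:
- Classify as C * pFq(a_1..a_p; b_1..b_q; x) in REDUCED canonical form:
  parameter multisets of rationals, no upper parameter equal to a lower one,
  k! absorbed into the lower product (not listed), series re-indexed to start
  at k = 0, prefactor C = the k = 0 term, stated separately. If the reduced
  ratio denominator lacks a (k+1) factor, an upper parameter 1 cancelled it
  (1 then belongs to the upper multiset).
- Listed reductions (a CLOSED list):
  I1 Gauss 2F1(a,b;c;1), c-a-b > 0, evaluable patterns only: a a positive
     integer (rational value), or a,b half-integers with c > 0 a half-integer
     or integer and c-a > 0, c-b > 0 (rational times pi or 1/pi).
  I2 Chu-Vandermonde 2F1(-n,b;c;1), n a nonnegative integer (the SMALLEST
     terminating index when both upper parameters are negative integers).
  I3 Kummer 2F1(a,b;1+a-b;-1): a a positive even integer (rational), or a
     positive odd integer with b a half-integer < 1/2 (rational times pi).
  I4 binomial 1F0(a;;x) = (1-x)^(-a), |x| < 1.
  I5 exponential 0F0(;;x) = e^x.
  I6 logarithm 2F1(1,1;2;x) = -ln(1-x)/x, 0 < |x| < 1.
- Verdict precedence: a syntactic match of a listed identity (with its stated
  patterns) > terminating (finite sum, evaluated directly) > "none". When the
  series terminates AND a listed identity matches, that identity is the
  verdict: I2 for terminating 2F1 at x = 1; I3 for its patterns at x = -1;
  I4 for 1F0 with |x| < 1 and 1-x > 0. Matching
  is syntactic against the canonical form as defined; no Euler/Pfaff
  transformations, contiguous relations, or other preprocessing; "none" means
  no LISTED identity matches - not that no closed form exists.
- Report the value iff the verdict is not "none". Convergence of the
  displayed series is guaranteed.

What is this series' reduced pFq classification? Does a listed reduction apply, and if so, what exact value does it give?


This is 11/3 * 2F1(-1/2, 11/3; 5/3; 1/6) in reduced canonical form. Verdict: none here - no I1-I6 shape fits x = 1/6 with lower {5/3}.

Key observation: t_0 being 11/3, the running product (C = 11/3, x = 1/6) telescopes to a rising factorial.
Adjacent-term ratio: r(k) = (1/6) * (k-1/2) (k+11/3) / [(k+5/3) (k+1)] - poly over poly, x = (1/6) from leading terms; C = 11/3 at k = 0.


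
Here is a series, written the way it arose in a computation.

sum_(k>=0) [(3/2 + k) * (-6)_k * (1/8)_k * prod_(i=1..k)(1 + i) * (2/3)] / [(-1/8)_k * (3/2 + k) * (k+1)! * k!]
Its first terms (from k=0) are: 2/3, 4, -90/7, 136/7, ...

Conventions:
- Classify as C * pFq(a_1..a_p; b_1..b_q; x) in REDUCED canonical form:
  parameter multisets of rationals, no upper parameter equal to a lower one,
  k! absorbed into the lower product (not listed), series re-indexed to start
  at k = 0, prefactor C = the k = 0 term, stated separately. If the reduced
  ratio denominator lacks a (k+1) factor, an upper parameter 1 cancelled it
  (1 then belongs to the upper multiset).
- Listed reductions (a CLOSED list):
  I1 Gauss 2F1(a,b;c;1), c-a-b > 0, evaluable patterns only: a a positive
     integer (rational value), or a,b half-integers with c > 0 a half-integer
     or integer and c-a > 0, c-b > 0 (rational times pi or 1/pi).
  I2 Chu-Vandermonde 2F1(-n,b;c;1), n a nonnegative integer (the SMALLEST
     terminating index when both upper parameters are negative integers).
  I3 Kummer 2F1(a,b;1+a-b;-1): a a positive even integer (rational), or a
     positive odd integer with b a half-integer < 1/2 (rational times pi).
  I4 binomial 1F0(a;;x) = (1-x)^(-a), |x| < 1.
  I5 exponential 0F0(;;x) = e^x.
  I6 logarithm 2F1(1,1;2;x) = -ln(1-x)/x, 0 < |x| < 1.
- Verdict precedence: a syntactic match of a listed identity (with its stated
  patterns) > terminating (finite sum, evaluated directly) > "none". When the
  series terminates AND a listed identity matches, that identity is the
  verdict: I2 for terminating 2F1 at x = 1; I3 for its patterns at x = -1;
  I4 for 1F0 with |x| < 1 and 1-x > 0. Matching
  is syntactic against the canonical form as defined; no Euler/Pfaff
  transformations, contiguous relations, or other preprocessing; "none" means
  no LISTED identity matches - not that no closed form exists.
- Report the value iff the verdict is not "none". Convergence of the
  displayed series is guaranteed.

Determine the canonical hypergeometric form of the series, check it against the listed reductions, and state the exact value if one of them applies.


At argument 1: a 2F1 with upper {-6, 1/8}, lower {-1/8}, scaled by C = 2/3. Verdict (x = 1): the Chu-Vandermonde identity I2 applies (terminating 2F1 at x = 1 with n = 6, b = 1/8, c = -1/8). Sum: 26752/27807.

First insight: x = 1 and k + 3/2 divides numerator and denominator alike; C = 2/3, x = 1 after cancelling.
Adjacent-term ratio: r(k) = 1 * (k-6) (k+1/8) / [(k-1/8) (k+1)] - rational; roots negated = parameters, x = 1, C = 2/3.


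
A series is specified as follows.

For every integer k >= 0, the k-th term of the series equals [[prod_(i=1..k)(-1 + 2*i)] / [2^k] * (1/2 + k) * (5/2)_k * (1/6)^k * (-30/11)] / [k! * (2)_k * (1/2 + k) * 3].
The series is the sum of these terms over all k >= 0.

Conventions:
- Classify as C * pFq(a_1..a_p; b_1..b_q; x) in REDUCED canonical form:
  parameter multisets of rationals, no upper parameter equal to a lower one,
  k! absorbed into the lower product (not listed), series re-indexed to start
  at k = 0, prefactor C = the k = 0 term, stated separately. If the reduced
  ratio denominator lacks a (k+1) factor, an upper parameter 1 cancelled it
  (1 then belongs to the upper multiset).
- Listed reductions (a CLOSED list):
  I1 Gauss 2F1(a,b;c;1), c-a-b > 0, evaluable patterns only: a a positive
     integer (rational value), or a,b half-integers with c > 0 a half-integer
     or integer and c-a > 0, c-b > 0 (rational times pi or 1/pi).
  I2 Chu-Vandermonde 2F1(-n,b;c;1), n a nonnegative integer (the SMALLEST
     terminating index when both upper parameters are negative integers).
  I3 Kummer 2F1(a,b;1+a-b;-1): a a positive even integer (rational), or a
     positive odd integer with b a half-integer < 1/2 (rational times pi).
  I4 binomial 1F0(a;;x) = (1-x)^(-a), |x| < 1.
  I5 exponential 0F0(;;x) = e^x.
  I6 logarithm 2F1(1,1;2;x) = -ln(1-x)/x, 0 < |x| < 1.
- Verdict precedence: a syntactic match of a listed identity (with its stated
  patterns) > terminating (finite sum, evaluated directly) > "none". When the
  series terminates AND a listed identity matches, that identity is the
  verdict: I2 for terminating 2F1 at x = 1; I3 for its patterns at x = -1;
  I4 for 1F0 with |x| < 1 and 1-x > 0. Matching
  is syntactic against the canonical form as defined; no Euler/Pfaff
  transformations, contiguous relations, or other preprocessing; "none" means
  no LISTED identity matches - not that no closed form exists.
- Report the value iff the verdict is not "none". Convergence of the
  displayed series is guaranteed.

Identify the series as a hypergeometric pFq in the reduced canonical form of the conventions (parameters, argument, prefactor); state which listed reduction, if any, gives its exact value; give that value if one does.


First insight: from the first term -10/11: k + 1/2 divides numerator and denominator alike; C = -10/11, x = 1/6 after cancelling.
Term ratio: r(k) = (1/6) * (k+1/2) (k+5/2) / [(k+2) (k+1)] ; factor over Q: parameters, x = (1/6), and C = -10/11.

Classification (C = -10/11): 2F1 with upper {1/2, 5/2}, lower {2}, argument x = 1/6. Verdict: none (x = 1/6): each listed identity misses the multisets {1/2, 5/2} ; {2}.


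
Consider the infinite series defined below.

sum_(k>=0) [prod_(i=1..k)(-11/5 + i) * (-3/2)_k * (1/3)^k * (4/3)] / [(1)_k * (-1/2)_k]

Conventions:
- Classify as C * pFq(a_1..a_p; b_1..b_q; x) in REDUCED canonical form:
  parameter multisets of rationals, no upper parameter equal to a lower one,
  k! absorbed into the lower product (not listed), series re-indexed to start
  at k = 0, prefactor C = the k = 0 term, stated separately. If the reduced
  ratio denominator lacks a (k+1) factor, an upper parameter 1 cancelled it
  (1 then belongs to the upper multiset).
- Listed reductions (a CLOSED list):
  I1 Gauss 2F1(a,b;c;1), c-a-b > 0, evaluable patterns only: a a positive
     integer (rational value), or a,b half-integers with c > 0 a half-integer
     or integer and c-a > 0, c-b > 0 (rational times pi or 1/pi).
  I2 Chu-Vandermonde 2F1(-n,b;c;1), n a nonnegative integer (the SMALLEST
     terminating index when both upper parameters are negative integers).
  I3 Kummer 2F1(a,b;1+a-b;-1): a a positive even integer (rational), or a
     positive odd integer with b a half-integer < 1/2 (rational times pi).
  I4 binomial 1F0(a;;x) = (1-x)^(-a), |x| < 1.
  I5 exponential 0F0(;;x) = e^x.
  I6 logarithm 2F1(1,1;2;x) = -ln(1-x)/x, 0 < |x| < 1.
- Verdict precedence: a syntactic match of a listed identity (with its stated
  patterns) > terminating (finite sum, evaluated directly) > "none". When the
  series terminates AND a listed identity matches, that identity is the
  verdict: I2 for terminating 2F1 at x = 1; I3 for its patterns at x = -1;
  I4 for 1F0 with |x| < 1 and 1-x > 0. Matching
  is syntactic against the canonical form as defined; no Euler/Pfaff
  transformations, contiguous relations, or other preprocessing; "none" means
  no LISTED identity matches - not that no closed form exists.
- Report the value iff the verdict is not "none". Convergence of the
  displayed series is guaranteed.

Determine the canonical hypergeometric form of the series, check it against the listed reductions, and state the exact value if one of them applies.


Prefactor 4/3, argument 1/3: 2F1 with upper {-3/2, -6/5} over lower {-1/2}. Verdict: none - this 2F1 at x = 1/3 matches no listed pattern, and upper {-3/2, -6/5} holds no stopper.

First insight: x = (1/3) and (1)_k (prefactor 4/3) is k! itself.
Step ratio: r(k) = (1/3) * (k-3/2) (k-6/5) / [(k-1/2) (k+1)] - rational in k. x = (1/3); t_0 = 4/3; negate the roots.


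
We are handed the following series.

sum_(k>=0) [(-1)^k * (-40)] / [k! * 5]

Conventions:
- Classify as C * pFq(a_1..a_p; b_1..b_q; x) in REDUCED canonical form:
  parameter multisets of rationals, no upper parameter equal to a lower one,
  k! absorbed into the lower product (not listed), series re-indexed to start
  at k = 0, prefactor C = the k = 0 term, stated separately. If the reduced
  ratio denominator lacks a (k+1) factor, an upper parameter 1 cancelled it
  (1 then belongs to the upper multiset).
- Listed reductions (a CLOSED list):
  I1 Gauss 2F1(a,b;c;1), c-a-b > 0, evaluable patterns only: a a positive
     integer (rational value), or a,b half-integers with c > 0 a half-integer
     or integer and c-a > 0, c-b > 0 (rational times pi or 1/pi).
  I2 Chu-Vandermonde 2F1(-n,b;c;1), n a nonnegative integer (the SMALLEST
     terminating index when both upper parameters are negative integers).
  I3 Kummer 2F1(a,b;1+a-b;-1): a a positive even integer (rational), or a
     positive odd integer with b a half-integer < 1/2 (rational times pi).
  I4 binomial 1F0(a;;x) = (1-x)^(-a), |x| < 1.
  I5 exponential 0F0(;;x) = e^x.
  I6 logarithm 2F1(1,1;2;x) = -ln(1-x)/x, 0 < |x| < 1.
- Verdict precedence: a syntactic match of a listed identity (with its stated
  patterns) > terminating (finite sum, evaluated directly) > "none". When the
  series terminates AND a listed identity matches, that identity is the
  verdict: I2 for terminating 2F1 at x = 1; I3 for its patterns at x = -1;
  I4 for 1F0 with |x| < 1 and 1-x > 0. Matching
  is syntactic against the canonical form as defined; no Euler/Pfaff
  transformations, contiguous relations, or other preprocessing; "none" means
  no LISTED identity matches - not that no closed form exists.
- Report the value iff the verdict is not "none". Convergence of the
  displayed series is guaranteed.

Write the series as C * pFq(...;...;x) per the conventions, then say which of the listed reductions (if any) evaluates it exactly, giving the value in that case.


First insight: t_0 = -8 here, and the constant factors (C = -8) combine into one prefactor.
Consecutive-term ratio: r(k) = (-1) * 1 / [(k+1)] - poly over poly, x = (-1) from leading terms; C = -8 at k = 0.

x = -1 here; the reduced form reads 0F0, upper {-}, lower {-}, C = -8. Verdict: exponential (I5) applies (the 0F0 exponential series at x = -1). Exact value: (-8) * e^(-1).


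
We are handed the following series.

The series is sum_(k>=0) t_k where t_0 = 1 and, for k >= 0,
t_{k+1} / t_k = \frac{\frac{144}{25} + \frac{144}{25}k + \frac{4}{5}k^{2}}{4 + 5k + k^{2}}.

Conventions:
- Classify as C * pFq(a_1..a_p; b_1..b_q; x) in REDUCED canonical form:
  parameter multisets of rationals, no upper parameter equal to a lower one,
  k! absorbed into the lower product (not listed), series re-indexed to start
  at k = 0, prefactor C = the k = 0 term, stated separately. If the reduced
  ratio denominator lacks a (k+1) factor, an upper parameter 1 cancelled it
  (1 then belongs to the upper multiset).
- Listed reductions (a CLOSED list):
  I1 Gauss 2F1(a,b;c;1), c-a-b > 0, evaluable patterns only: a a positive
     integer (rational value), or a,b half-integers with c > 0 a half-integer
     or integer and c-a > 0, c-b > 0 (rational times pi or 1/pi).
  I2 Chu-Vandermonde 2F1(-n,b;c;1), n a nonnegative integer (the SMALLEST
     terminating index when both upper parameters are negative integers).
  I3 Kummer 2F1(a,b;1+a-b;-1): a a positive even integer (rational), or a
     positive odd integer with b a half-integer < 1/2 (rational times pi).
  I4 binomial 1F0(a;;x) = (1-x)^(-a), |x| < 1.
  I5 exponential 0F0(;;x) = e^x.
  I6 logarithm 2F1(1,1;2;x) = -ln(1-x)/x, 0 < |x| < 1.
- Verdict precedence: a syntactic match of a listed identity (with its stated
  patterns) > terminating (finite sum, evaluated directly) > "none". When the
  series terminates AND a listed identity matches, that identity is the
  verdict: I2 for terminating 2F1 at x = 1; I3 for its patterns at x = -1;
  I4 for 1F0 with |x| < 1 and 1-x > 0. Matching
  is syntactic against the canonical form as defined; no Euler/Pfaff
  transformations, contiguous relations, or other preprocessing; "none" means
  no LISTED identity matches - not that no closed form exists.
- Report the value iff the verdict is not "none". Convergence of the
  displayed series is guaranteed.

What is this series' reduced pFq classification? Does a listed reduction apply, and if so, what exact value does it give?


At argument \frac{4}{5}: a 2F1 with upper {\frac{6}{5}, 6}, lower {4}, scaled by C = 1. Verdict: none - this 2F1 at x = \frac{4}{5} matches no listed pattern, and upper {\frac{6}{5}, 6} holds no stopper.

First insight: x = \frac{4}{5} and factor the ratio over Q (prefactor 1): negated roots = parameters.
Step ratio: r(k) = \frac{4}{5} * (k+\frac{6}{5}) (k+6) / [(k+4) (k+1)] - rational; roots negated = parameters, x = \frac{4}{5}, C = 1.


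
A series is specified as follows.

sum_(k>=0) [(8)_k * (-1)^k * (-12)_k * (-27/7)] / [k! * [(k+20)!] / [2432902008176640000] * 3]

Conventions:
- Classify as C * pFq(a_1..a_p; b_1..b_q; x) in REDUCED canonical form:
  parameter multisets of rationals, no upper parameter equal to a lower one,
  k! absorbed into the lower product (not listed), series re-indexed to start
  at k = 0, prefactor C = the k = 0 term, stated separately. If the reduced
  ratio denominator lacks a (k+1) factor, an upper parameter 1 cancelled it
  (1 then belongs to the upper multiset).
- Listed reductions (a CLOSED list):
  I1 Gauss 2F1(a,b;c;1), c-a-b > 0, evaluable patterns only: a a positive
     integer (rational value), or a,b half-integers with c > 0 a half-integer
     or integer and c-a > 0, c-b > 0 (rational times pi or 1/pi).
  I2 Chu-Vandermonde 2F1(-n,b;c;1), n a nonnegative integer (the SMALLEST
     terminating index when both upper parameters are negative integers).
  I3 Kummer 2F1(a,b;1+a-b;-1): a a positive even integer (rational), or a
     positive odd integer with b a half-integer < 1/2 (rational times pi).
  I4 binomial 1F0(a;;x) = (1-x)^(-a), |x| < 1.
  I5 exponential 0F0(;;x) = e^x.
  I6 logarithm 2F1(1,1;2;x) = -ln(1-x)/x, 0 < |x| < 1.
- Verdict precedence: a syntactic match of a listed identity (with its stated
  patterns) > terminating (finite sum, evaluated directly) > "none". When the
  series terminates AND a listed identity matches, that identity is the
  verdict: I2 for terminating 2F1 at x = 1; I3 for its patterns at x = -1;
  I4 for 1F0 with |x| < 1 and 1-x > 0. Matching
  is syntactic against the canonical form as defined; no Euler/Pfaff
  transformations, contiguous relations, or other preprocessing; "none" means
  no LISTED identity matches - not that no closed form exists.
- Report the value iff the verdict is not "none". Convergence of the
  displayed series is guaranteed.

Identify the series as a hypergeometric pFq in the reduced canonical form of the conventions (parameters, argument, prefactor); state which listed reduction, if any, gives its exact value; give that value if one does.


Reduced: x = -1, 2F1, upper = {-12, 8}, lower = {21}, C = -9/7. Verdict at x = -1: Kummer's theorem (I3) matches (x = -1; c = 21 equals 1+a-b for upper {-12, 8}: listed pattern). Its exact value is -8721/98.

Structural cue: x = (-1) and the denominator's factorial ratio (C = -9/7) is a lower Pochhammer.
Consecutive-term ratio: r(k) = (-1) * (k-12) (k+8) / [(k+21) (k+1)] ; factor over Q: parameters, x = (-1), and C = -9/7.


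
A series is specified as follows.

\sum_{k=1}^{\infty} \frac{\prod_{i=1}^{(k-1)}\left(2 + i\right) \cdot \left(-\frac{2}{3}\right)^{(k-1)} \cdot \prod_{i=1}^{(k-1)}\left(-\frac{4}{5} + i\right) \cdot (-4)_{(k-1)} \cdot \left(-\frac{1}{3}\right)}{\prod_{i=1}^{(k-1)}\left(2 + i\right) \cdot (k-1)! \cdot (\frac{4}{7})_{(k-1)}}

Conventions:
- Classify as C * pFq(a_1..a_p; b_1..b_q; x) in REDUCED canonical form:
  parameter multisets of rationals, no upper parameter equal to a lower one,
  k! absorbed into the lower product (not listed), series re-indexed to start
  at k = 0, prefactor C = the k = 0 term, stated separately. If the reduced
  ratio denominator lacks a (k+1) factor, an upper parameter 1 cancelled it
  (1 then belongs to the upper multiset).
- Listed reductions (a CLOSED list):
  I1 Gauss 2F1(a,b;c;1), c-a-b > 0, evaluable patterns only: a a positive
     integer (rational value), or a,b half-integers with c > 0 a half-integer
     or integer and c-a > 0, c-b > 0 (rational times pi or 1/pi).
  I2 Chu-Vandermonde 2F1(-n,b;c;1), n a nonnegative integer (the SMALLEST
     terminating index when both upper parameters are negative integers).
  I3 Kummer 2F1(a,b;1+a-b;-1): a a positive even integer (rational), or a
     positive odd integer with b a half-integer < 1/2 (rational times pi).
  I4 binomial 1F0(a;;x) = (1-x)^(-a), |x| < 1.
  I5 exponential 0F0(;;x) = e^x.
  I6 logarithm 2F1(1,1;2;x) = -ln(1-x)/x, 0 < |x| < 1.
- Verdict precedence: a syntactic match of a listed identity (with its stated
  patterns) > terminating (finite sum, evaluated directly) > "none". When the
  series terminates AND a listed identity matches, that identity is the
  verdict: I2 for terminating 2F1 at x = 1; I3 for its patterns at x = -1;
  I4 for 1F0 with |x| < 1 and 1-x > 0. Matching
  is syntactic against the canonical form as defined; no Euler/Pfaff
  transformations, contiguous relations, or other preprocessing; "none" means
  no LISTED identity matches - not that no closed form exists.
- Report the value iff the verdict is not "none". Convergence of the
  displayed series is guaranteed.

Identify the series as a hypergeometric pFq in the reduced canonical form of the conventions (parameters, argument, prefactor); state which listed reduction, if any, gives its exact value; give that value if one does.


At argument -\frac{2}{3}: a 2F1 with upper {-4, \frac{1}{5}}, lower {\frac{4}{7}}, scaled by C = -\frac{1}{3}. Verdict: terminating at k = 4: the factor (-4)_k kills every later term; summing the 5 survivors is exact. Sum: -\frac{123523679}{125296875}.

First insight: from the first term -\frac{1}{3}: the lower running product (C = -1/3) is a rising factorial.
Adjacent-term ratio: r(k) = -\frac{2}{3} * (k-4) (k+\frac{1}{5}) / [(k+\frac{4}{7}) (k+1)] - rational in k, leading ratio -\frac{2}{3}; with t_0 = -\frac{1}{3}, classification follows.


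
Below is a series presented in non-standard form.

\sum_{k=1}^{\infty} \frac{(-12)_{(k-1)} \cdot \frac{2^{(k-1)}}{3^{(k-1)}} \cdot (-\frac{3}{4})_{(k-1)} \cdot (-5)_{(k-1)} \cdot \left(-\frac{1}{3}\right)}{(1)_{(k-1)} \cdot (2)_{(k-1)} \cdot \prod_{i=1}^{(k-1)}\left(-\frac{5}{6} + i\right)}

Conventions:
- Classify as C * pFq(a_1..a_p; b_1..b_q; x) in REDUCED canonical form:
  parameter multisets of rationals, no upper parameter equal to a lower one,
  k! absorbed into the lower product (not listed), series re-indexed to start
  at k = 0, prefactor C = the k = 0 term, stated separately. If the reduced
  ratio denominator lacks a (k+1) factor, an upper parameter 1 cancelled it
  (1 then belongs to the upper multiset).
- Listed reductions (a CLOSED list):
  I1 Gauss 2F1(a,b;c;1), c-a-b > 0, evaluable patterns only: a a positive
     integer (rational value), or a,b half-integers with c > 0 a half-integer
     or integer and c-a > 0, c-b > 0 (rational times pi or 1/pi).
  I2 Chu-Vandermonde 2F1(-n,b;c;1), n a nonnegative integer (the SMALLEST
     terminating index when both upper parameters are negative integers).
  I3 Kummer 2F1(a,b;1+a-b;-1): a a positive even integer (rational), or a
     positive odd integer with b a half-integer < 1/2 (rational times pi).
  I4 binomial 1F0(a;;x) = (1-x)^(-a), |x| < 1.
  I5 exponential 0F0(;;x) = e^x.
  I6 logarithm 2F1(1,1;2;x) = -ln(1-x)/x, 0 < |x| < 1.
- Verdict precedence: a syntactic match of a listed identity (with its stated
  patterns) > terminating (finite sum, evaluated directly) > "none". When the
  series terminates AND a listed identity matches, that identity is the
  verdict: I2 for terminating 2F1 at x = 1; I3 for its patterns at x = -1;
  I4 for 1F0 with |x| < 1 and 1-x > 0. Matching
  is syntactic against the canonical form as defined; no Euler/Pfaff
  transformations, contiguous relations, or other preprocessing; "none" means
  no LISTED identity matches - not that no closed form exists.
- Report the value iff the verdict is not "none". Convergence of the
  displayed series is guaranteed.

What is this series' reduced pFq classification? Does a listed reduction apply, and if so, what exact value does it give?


x = \frac{2}{3} here; the reduced form reads 3F2, upper {-12, -5, -\frac{3}{4}}, lower {\frac{1}{6}, 2}, C = -\frac{1}{3}. Verdict: terminating at k = 5: the factor (-5)_k kills every later term; summing the 6 survivors is exact. Exact value: \frac{2748712}{25935}.

Key observation: t_0 being -\frac{1}{3}, the lower running product (C = -1/3) is a rising factorial.
Adjacent-term ratio: r(k) = \frac{2}{3} * (k-12) (k-5) (k-\frac{3}{4}) / [(k+\frac{1}{6}) (k+2) (k+1)] - rational; roots negated = parameters, x = \frac{2}{3}, C = -\frac{1}{3}.


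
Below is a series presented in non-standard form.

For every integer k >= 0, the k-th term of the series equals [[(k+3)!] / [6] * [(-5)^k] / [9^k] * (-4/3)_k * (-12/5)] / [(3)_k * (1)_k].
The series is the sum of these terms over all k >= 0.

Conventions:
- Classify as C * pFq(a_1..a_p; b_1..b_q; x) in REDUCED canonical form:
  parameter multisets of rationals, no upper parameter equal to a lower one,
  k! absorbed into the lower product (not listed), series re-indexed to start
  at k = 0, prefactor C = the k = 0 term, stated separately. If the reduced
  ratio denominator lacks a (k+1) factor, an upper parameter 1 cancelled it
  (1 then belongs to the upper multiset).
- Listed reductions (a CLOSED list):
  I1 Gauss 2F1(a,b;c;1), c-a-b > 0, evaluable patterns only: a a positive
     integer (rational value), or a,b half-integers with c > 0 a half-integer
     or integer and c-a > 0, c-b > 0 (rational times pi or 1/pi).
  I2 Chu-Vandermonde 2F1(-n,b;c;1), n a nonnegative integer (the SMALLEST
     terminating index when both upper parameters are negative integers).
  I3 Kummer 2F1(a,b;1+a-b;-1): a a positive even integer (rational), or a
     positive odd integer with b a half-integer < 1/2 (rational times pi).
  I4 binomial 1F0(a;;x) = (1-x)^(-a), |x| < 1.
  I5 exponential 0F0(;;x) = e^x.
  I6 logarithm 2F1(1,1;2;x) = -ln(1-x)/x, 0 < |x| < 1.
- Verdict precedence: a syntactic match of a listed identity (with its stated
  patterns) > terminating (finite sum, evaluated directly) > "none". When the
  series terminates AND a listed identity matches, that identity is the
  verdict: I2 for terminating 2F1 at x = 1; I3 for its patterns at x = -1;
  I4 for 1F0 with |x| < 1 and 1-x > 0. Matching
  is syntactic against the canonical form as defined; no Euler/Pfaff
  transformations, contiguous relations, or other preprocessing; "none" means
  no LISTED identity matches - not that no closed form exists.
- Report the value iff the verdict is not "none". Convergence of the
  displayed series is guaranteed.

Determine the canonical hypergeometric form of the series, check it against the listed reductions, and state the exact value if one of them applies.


Key step: t_0 being -12/5, the two geometric factors (prefactor -12/5) combine into one argument.
Consecutive-term ratio: r(k) = (-5/9) * (k-4/3) (k+4) / [(k+3) (k+1)] - rational in k. x = (-5/9); t_0 = -12/5; negate the roots.

x = -5/9 here; the reduced form reads 2F1, upper {-4/3, 4}, lower {3}, C = -12/5. Verdict: none. A 2F1 with upper {-4/3, 4} fits none of I1-I6 at x = -5/9; the sum runs forever.


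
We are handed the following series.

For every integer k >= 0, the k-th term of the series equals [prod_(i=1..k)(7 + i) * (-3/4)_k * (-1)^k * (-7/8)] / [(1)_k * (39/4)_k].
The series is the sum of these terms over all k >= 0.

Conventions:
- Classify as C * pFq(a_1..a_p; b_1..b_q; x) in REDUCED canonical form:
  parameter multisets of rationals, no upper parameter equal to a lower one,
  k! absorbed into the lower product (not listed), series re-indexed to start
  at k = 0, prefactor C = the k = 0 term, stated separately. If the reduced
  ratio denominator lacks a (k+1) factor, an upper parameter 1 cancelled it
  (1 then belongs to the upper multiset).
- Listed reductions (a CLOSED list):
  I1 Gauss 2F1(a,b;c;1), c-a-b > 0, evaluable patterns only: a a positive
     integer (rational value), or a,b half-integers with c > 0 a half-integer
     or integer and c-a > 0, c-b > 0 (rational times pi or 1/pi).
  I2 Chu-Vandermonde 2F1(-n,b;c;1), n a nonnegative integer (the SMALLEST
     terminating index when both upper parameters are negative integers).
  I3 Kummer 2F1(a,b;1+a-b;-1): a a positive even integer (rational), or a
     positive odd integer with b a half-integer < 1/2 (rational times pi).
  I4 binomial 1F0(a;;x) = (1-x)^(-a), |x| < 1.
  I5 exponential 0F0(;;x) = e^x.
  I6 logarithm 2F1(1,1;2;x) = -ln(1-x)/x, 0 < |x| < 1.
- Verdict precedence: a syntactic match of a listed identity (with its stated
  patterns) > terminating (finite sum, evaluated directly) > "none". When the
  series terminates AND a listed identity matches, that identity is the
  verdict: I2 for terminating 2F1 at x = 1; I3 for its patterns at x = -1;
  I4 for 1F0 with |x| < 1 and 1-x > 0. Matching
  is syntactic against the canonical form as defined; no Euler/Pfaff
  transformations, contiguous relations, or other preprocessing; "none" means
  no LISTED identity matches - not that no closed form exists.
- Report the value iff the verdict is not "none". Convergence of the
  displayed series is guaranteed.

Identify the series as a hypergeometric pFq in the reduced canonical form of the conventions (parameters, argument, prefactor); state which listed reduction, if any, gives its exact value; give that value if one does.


This is -7/8 * 2F1(-3/4, 8; 39/4; -1) in reduced canonical form. Verdict at x = -1: Kummer (I3) matches (x = -1; c = 39/4 equals 1+a-b for upper {-3/4, 8}: listed pattern). Sum: -44919/32768.

Structural cue: with t_0 = -7/8, (1)_k (C = -7/8) is k! itself.
Adjacent-term ratio: r(k) = (-1) * (k-3/4) (k+8) / [(k+39/4) (k+1)] - rational in k, leading ratio (-1); with t_0 = -7/8, classification follows.


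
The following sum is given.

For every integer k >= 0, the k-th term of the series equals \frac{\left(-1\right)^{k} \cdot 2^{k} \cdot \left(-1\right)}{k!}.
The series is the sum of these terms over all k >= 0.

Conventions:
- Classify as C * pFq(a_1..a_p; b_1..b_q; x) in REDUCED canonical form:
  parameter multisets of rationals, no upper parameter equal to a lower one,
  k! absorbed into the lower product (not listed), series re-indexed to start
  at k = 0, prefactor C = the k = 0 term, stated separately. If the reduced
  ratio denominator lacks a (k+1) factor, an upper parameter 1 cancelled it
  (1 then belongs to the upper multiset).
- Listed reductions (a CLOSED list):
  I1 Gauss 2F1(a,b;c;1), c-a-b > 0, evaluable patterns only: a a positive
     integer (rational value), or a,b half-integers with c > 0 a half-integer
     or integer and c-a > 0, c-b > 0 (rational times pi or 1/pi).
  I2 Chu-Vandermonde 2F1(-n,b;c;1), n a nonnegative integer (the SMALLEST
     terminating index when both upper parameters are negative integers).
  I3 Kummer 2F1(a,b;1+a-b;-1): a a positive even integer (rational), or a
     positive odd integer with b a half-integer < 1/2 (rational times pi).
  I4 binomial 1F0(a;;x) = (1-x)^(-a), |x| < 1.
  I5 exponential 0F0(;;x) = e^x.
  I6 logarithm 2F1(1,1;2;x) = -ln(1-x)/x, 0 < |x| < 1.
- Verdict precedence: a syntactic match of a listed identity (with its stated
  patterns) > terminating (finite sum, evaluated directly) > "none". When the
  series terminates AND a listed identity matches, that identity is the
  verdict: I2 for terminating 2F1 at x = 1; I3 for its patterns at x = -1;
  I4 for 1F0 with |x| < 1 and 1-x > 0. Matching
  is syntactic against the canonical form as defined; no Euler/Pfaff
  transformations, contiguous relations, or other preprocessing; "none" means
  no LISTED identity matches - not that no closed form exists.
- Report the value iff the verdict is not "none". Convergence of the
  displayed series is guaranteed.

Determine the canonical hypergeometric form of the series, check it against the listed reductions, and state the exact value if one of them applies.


Classification (C = -1): 0F0 with upper {-}, lower {-}, argument x = -2. Verdict (x = -2): the I5 exponential reduction applies (the 0F0 exponential series at x = -2). Value: \left(-1\right) \cdot e^{-2}.

Key observation: with t_0 = -1, the (-1)^k factor (C = -1, x = -2) folds into the argument's sign.
Term ratio: r(k) = -2 * 1 / [(k+1)] - poly over poly, x = -2 from leading terms; C = -1 at k = 0.
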